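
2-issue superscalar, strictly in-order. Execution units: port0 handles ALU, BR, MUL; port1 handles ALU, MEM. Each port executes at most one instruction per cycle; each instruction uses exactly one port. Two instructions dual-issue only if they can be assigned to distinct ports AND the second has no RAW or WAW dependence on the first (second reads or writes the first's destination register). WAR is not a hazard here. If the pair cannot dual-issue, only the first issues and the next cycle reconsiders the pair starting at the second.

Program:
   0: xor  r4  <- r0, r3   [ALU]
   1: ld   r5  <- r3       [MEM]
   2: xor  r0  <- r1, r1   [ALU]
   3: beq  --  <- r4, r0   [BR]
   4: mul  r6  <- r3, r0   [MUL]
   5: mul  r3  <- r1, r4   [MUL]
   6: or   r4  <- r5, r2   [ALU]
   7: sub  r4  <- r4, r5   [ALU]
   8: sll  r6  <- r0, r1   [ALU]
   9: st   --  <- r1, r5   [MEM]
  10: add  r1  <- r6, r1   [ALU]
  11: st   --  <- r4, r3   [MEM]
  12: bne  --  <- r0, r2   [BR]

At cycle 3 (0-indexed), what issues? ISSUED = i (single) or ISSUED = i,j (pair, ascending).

ISSUED = 4

0. xor;ld @i0/i1  | 2-wide
1. xor @i2  | RAW r0
2. beq @i3  | no-port BR/MUL
3. mul @i4  | no-port MUL/MUL
4. mul;or @i5/i6  | 2-wide
5. sub;sll @i7/i8  | 2-wide
6. st;add @i9/i10  | 2-wide
7. st;bne @i11/i12  | 2-wide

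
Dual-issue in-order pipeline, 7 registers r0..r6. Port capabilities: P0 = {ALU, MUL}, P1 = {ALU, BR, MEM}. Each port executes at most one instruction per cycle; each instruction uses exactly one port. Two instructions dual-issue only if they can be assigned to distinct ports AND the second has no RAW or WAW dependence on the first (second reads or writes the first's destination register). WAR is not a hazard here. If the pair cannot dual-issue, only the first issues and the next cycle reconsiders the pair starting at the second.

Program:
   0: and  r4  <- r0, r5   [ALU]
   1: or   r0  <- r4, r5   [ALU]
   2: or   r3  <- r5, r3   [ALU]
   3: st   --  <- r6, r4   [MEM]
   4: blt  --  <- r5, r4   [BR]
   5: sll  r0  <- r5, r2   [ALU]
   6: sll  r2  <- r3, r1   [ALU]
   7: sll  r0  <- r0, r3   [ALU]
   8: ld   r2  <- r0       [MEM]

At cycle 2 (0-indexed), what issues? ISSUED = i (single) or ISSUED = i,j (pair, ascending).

c0: i0 and  RAW r4
c1: i1+i2 or/or  dual
c2: i3 st  no-port MEM/BR
c3: i4+i5 blt/sll  dual
c4: i6+i7 sll/sll  dual
c5: i8 ld  tail

ISSUED = 3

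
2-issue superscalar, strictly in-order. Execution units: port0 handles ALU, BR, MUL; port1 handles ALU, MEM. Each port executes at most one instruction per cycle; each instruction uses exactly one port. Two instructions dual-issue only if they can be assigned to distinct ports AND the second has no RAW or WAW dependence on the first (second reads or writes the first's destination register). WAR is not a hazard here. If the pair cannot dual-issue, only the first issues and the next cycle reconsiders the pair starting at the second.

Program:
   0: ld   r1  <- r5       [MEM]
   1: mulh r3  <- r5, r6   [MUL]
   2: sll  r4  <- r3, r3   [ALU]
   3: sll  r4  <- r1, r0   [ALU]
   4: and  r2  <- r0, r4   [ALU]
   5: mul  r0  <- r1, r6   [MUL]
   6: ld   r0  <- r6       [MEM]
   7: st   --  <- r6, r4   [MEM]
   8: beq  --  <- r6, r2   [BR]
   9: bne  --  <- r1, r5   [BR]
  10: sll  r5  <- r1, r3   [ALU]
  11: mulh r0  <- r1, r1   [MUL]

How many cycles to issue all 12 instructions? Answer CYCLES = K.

[0] i0&i1  ld.MEM+mulh.MUL  -- dual
[1] i2  sll.ALU  -- WAW r4
[2] i3  sll.ALU  -- RAW r4
[3] i4&i5  and.ALU+mul.MUL  -- dual
[4] i6  ld.MEM  -- no-port MEM/MEM
[5] i7&i8  st.MEM+beq.BR  -- dual
[6] i9&i10  bne.BR+sll.ALU  -- dual
[7] i11  mulh.MUL  -- tail

CYCLES = 8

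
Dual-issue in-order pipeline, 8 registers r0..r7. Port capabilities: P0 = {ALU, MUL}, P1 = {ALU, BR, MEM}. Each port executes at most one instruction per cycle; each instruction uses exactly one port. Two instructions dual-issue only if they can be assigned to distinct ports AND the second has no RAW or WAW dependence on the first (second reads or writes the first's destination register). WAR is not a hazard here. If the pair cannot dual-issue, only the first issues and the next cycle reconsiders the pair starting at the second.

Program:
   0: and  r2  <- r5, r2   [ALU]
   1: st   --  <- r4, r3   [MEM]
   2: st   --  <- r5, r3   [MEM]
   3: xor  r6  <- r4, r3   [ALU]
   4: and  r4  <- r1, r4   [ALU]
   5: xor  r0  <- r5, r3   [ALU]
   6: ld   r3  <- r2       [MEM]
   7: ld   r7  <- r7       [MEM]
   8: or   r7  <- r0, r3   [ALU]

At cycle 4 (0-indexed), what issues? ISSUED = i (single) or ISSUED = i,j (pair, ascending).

ISSUED = 7

0. and st @i0,i1  | pair
1. st xor @i2,i3  | pair
2. and xor @i4,i5  | pair
3. ld @i6  | no-port MEM/MEM
4. ld @i7  | WAW r7
5. or @i8  | tail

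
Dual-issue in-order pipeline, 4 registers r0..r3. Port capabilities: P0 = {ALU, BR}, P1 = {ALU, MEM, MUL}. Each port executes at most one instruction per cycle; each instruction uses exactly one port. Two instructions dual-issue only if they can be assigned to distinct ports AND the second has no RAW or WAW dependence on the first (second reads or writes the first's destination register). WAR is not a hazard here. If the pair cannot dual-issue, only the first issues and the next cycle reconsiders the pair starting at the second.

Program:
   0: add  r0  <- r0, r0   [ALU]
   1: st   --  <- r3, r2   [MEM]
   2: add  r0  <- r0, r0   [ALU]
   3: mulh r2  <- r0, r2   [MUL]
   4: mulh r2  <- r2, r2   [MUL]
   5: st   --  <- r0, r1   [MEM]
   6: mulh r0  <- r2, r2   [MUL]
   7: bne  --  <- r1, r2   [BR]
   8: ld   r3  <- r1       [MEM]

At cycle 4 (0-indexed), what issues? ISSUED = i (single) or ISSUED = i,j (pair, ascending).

ISSUED = 5

0. add.ALU/st.MEM @i0&i1  | dual
1. add.ALU @i2  | RAW r0
2. mulh.MUL @i3  | no-port MUL/MUL
3. mulh.MUL @i4  | no-port MUL/MEM
4. st.MEM @i5  | no-port MEM/MUL
5. mulh.MUL/bne.BR @i6&i7  | dual
6. ld.MEM @i8  | tail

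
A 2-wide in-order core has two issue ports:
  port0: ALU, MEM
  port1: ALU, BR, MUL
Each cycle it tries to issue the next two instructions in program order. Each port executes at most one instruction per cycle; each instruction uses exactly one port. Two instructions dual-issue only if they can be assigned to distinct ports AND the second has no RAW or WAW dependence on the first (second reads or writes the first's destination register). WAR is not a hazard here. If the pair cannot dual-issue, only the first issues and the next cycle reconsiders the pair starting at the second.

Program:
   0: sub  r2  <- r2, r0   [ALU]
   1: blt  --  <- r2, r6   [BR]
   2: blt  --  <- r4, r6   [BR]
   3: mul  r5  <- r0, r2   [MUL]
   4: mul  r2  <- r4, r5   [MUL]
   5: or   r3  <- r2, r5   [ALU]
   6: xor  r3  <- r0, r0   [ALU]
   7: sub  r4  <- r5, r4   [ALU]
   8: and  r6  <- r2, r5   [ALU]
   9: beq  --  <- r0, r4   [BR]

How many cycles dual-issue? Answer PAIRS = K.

PAIRS = 2

  cy0 -> i0 (sub.ALU) RAW r2
  cy1 -> i1 (blt.BR) no-port BR/BR
  cy2 -> i2 (blt.BR) no-port BR/MUL
  cy3 -> i3 (mul.MUL) no-port MUL/MUL
  cy4 -> i4 (mul.MUL) RAW r2
  cy5 -> i5 (or.ALU) WAW r3
  cy6 -> i6,i7 (xor.ALU+sub.ALU) 2-wide
  cy7 -> i8,i9 (and.ALU+beq.BR) 2-wide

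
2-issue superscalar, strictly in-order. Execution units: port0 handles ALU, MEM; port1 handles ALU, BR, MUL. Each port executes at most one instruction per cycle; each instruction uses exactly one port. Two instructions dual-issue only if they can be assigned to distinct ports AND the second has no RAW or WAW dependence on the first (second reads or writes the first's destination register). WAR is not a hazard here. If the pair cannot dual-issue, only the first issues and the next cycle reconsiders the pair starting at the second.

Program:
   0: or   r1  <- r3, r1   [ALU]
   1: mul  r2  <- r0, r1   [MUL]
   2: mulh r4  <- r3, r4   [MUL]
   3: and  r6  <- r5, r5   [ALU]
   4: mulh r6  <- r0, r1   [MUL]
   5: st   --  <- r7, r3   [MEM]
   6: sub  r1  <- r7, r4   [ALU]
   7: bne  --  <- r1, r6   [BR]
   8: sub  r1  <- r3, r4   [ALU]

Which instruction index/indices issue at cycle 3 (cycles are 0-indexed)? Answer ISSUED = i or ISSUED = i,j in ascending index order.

t=0 i0:or ; RAW r1
t=1 i1:mul ; no-port MUL/MUL
t=2 i2/i3:mulh and ; pair
t=3 i4/i5:mulh st ; pair
t=4 i6:sub ; RAW r1
t=5 i7/i8:bne sub ; pair

ISSUED = 4,5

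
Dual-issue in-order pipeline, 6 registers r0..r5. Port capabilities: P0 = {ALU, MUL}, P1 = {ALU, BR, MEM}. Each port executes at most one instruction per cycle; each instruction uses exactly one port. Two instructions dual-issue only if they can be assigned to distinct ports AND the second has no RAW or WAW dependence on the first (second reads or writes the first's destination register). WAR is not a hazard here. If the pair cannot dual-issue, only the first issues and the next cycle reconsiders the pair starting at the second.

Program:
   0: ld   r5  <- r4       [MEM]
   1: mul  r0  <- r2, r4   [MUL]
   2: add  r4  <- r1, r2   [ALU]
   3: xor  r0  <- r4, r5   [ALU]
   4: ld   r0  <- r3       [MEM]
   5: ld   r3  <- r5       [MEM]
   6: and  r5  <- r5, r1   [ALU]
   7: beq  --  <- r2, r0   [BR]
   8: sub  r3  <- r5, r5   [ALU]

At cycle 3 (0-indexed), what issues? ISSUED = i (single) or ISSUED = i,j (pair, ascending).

ISSUED = 4

  cy0 -> i0+i1 (ld.MEM mul.MUL) pair
  cy1 -> i2 (add.ALU) RAW r4
  cy2 -> i3 (xor.ALU) WAW r0
  cy3 -> i4 (ld.MEM) no-port MEM/MEM
  cy4 -> i5+i6 (ld.MEM and.ALU) pair
  cy5 -> i7+i8 (beq.BR sub.ALU) pair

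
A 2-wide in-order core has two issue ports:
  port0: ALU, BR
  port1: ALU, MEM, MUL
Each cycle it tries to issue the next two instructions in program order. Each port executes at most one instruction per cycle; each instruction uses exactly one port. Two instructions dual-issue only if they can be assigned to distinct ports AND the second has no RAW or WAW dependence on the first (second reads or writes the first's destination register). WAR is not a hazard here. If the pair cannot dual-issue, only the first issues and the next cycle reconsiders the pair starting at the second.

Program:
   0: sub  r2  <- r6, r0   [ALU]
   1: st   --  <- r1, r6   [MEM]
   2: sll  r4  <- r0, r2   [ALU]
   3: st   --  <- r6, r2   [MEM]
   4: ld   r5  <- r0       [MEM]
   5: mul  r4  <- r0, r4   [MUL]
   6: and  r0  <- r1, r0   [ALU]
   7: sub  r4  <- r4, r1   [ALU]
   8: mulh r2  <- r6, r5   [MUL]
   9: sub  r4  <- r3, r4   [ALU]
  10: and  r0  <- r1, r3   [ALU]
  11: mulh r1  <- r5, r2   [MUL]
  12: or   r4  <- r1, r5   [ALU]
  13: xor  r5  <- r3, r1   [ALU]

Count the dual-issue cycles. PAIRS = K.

c0: i0,i1 sub.ALU st.MEM  dual
c1: i2,i3 sll.ALU st.MEM  dual
c2: i4 ld.MEM  no-port MEM/MUL
c3: i5,i6 mul.MUL and.ALU  dual
c4: i7,i8 sub.ALU mulh.MUL  dual
c5: i9,i10 sub.ALU and.ALU  dual
c6: i11 mulh.MUL  RAW r1
c7: i12,i13 or.ALU xor.ALU  dual

PAIRS = 6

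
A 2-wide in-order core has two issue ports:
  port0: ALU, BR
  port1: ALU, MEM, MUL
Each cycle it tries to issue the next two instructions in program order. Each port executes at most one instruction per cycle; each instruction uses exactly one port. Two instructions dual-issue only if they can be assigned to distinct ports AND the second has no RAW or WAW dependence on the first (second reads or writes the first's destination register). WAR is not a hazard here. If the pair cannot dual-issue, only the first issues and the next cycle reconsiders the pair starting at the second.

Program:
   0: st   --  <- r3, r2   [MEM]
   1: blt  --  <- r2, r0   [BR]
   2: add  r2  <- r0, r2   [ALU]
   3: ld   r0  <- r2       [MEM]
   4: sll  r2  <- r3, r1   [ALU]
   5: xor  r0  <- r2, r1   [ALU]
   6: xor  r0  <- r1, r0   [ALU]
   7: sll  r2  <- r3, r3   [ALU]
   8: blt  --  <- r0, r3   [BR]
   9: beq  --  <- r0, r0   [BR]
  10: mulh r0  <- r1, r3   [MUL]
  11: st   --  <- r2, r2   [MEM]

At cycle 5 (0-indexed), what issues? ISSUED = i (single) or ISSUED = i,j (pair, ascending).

c0: i0+i1 st/blt  pair
c1: i2 add  RAW r2
c2: i3+i4 ld/sll  pair
c3: i5 xor  RAW+WAW r0
c4: i6+i7 xor/sll  pair
c5: i8 blt  no-port BR/BR
c6: i9+i10 beq/mulh  pair
c7: i11 st  tail

ISSUED = 8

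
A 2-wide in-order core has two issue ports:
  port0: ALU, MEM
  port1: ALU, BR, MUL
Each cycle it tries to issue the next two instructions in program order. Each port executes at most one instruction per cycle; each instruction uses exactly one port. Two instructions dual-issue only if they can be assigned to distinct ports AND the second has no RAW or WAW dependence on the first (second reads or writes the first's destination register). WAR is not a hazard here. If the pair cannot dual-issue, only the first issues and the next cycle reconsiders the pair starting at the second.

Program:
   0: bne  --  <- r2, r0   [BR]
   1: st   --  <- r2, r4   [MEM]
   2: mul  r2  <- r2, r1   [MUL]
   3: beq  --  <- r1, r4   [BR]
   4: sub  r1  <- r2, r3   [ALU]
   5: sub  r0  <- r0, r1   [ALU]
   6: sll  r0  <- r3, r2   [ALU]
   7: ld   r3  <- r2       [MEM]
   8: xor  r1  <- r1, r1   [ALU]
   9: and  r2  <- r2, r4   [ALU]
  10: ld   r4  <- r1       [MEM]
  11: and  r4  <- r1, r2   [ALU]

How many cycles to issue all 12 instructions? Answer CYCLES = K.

t=0 i0+i1:bne.BR st.MEM ; dual
t=1 i2:mul.MUL ; no-port MUL/BR
t=2 i3+i4:beq.BR sub.ALU ; dual
t=3 i5:sub.ALU ; WAW r0
t=4 i6+i7:sll.ALU ld.MEM ; dual
t=5 i8+i9:xor.ALU and.ALU ; dual
t=6 i10:ld.MEM ; WAW r4
t=7 i11:and.ALU ; tail

CYCLES = 8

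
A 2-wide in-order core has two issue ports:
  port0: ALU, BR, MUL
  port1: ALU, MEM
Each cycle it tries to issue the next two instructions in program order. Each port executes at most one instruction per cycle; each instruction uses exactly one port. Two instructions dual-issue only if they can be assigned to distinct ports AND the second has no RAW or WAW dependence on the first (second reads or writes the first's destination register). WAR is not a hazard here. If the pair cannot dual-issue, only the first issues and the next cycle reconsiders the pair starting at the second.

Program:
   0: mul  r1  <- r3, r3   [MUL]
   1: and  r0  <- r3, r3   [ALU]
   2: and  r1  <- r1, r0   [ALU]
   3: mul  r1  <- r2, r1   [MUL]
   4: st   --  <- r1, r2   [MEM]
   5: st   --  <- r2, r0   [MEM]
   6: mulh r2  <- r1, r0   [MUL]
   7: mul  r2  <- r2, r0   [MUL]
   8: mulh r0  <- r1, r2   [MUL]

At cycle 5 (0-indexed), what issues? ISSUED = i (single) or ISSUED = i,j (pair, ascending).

ISSUED = 7

c0: i0/i1 mul.MUL+and.ALU  pair
c1: i2 and.ALU  RAW+WAW r1
c2: i3 mul.MUL  RAW r1
c3: i4 st.MEM  no-port MEM/MEM
c4: i5/i6 st.MEM+mulh.MUL  pair
c5: i7 mul.MUL  no-port MUL/MUL
c6: i8 mulh.MUL  tail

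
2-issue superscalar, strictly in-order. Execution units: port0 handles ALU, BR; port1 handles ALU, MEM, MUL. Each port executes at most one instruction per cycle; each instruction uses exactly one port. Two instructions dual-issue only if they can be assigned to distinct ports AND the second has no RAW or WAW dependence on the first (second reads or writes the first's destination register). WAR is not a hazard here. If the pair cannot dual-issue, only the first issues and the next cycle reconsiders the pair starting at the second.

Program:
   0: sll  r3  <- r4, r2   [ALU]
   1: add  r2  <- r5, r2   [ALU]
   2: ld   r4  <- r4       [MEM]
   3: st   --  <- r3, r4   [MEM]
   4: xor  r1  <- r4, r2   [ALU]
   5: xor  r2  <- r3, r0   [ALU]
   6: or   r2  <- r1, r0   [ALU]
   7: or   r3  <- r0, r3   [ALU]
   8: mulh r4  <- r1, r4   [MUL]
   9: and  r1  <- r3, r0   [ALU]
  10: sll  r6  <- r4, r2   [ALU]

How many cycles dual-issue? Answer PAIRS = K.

PAIRS = 4

c0: i0+i1 sll/add  dual
c1: i2 ld  no-port MEM/MEM
c2: i3+i4 st/xor  dual
c3: i5 xor  WAW r2
c4: i6+i7 or/or  dual
c5: i8+i9 mulh/and  dual
c6: i10 sll  tail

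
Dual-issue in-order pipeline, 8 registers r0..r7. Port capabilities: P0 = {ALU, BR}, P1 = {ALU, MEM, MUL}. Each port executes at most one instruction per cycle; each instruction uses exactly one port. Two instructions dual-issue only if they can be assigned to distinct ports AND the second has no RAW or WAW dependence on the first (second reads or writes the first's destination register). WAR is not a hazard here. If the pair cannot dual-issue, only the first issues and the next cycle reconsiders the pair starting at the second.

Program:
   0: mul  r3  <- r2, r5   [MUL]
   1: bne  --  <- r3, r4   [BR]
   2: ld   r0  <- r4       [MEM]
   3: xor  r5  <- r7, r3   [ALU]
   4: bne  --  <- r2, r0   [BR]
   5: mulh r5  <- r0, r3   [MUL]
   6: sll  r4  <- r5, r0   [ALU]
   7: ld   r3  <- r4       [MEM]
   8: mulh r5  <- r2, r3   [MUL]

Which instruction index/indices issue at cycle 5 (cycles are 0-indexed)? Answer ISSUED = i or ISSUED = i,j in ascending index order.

ISSUED = 7

  cy0 -> i0 (mul) RAW r3
  cy1 -> i1&i2 (bne/ld) 2-wide
  cy2 -> i3&i4 (xor/bne) 2-wide
  cy3 -> i5 (mulh) RAW r5
  cy4 -> i6 (sll) RAW r4
  cy5 -> i7 (ld) no-port MEM/MUL
  cy6 -> i8 (mulh) tail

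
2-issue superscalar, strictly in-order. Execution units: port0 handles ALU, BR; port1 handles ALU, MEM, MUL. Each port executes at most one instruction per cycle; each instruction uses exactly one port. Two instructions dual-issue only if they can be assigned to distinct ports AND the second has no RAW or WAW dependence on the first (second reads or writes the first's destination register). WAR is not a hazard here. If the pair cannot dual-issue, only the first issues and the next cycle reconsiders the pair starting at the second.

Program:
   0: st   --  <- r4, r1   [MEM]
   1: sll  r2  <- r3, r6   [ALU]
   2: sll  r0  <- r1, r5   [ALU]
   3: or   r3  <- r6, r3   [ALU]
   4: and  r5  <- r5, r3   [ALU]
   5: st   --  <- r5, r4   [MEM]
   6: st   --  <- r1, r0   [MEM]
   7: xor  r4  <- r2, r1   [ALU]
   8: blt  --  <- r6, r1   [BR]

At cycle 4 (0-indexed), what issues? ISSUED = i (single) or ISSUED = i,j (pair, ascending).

c0: i0,i1 st.MEM+sll.ALU  2-wide
c1: i2,i3 sll.ALU+or.ALU  2-wide
c2: i4 and.ALU  RAW r5
c3: i5 st.MEM  no-port MEM/MEM
c4: i6,i7 st.MEM+xor.ALU  2-wide
c5: i8 blt.BR  tail

ISSUED = 6,7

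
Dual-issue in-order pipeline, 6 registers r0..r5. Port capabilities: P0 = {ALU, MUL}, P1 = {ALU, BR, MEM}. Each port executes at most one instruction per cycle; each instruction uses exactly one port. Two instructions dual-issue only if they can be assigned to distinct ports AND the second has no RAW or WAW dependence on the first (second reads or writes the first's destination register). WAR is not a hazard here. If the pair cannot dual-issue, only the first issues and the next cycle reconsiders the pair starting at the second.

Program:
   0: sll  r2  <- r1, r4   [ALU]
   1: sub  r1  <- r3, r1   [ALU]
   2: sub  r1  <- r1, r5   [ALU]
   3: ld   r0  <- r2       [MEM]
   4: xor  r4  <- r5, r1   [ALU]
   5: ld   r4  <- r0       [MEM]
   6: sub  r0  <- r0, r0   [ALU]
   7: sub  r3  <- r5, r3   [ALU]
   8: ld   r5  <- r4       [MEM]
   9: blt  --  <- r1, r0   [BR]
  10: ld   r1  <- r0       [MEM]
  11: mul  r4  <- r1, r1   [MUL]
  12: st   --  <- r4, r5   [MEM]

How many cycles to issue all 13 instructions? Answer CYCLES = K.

CYCLES = 9

  cy0 -> i0&i1 (sll.ALU;sub.ALU) pair
  cy1 -> i2&i3 (sub.ALU;ld.MEM) pair
  cy2 -> i4 (xor.ALU) WAW r4
  cy3 -> i5&i6 (ld.MEM;sub.ALU) pair
  cy4 -> i7&i8 (sub.ALU;ld.MEM) pair
  cy5 -> i9 (blt.BR) no-port BR/MEM
  cy6 -> i10 (ld.MEM) RAW r1
  cy7 -> i11 (mul.MUL) RAW r4
  cy8 -> i12 (st.MEM) tail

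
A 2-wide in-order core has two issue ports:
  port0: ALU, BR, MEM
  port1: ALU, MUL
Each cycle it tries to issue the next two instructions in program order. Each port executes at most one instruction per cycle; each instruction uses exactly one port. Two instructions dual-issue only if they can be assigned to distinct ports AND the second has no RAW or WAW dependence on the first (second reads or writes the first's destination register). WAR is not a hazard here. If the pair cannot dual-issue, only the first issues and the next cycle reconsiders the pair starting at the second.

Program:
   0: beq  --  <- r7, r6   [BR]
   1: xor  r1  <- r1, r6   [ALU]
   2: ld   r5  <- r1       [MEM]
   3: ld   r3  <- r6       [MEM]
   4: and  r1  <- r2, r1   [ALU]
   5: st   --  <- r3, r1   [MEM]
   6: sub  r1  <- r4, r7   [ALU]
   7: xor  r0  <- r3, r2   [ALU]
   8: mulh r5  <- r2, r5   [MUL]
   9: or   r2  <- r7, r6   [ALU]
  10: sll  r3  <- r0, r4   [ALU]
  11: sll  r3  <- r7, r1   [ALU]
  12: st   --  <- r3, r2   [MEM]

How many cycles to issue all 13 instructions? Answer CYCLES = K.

0. beq.BR+xor.ALU @i0+i1  | 2-wide
1. ld.MEM @i2  | no-port MEM/MEM
2. ld.MEM+and.ALU @i3+i4  | 2-wide
3. st.MEM+sub.ALU @i5+i6  | 2-wide
4. xor.ALU+mulh.MUL @i7+i8  | 2-wide
5. or.ALU+sll.ALU @i9+i10  | 2-wide
6. sll.ALU @i11  | RAW r3
7. st.MEM @i12  | tail

CYCLES = 8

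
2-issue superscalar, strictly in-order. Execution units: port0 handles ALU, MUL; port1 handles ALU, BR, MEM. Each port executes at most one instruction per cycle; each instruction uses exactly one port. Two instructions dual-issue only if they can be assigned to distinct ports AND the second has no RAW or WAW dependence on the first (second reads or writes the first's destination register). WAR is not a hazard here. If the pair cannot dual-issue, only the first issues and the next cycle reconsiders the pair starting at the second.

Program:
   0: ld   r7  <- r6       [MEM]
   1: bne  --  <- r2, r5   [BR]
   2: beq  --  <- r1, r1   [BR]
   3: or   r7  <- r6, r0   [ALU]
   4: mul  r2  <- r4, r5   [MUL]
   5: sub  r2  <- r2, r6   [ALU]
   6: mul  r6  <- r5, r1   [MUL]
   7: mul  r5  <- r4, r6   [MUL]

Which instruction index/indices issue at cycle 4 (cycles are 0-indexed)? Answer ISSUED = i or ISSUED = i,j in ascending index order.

ISSUED = 5,6

#0 head=0: ld i0 no-port MEM/BR
#1 head=1: bne i1 no-port BR/BR
#2 head=2: beq+or i2+i3 dual
#3 head=4: mul i4 RAW+WAW r2
#4 head=5: sub+mul i5+i6 dual
#5 head=7: mul i7 tail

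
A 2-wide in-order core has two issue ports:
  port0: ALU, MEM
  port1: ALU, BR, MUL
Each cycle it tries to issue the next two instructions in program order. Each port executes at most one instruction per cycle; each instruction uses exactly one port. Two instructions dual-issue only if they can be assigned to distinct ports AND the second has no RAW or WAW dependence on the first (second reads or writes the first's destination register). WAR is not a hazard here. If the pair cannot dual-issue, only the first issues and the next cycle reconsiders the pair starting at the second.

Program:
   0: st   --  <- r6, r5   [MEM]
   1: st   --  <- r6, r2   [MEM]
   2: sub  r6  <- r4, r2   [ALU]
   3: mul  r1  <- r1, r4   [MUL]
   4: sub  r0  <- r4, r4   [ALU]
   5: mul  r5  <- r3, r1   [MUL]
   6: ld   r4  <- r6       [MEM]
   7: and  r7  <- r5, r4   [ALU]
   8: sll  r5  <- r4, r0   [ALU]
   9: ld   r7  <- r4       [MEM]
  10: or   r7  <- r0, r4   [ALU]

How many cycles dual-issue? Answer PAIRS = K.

PAIRS = 4

[0] i0  st  -- no-port MEM/MEM
[1] i1/i2  st sub  -- pair
[2] i3/i4  mul sub  -- pair
[3] i5/i6  mul ld  -- pair
[4] i7/i8  and sll  -- pair
[5] i9  ld  -- WAW r7
[6] i10  or  -- tail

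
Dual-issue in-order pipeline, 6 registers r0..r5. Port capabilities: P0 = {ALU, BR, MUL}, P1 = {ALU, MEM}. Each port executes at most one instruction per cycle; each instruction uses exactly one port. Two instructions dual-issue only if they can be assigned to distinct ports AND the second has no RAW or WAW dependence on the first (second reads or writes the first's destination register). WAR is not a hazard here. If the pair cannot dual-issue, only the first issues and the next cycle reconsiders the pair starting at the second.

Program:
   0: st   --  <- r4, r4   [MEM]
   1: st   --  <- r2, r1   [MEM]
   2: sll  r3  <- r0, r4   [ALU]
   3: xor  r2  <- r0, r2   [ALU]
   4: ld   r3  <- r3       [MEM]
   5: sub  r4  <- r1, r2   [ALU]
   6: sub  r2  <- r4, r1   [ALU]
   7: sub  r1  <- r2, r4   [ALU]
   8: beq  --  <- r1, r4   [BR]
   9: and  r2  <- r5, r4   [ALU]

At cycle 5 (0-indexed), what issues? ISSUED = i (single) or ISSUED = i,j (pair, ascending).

0. st @i0  | no-port MEM/MEM
1. st/sll @i1/i2  | 2-wide
2. xor/ld @i3/i4  | 2-wide
3. sub @i5  | RAW r4
4. sub @i6  | RAW r2
5. sub @i7  | RAW r1
6. beq/and @i8/i9  | 2-wide

ISSUED = 7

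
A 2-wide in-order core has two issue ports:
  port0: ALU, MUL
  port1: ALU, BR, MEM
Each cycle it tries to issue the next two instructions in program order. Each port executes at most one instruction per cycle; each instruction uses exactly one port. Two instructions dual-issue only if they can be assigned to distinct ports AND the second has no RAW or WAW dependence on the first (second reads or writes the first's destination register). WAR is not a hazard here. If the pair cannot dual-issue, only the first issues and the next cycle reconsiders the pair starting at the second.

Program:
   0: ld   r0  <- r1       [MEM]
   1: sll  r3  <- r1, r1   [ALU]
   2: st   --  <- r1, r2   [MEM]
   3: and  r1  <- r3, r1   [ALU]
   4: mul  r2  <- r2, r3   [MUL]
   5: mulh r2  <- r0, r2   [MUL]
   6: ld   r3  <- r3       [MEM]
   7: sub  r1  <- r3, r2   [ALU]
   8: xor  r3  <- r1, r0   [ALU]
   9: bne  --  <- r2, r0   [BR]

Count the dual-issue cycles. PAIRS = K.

  cy0 -> i0/i1 (ld;sll) 2-wide
  cy1 -> i2/i3 (st;and) 2-wide
  cy2 -> i4 (mul) no-port MUL/MUL
  cy3 -> i5/i6 (mulh;ld) 2-wide
  cy4 -> i7 (sub) RAW r1
  cy5 -> i8/i9 (xor;bne) 2-wide

PAIRS = 4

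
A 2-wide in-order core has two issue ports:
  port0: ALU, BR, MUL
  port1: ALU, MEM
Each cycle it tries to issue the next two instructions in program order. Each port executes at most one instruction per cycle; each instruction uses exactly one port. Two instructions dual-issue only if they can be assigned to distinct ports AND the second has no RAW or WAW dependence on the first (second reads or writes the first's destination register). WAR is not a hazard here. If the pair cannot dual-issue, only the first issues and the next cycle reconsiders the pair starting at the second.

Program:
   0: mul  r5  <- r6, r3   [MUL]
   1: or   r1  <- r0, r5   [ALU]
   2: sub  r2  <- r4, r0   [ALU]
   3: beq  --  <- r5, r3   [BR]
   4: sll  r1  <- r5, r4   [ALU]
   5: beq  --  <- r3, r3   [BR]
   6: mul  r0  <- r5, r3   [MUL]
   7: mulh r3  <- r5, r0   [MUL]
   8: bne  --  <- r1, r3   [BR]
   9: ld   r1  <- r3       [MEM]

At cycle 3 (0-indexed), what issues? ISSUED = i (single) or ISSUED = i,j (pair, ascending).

ISSUED = 5

0. mul @i0  | RAW r5
1. or+sub @i1,i2  | 2-wide
2. beq+sll @i3,i4  | 2-wide
3. beq @i5  | no-port BR/MUL
4. mul @i6  | no-port MUL/MUL
5. mulh @i7  | no-port MUL/BR
6. bne+ld @i8,i9  | 2-wide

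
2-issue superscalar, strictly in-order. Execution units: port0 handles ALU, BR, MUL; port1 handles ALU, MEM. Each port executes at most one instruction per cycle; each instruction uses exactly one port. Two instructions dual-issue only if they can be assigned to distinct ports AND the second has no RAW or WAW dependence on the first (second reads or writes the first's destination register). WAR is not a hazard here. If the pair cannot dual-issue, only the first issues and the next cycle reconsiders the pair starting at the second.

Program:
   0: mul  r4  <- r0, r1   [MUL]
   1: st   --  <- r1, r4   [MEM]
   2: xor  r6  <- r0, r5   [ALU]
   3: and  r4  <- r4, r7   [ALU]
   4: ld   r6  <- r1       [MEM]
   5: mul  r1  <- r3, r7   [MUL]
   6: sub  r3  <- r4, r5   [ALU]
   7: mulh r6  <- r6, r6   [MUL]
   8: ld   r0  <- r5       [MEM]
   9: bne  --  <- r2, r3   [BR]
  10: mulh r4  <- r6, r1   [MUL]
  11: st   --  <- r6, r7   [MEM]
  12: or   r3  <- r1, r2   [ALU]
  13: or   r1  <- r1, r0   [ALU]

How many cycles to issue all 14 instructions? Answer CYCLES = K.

[0] i0  mul  -- RAW r4
[1] i1,i2  st/xor  -- dual
[2] i3,i4  and/ld  -- dual
[3] i5,i6  mul/sub  -- dual
[4] i7,i8  mulh/ld  -- dual
[5] i9  bne  -- no-port BR/MUL
[6] i10,i11  mulh/st  -- dual
[7] i12,i13  or/or  -- dual

CYCLES = 8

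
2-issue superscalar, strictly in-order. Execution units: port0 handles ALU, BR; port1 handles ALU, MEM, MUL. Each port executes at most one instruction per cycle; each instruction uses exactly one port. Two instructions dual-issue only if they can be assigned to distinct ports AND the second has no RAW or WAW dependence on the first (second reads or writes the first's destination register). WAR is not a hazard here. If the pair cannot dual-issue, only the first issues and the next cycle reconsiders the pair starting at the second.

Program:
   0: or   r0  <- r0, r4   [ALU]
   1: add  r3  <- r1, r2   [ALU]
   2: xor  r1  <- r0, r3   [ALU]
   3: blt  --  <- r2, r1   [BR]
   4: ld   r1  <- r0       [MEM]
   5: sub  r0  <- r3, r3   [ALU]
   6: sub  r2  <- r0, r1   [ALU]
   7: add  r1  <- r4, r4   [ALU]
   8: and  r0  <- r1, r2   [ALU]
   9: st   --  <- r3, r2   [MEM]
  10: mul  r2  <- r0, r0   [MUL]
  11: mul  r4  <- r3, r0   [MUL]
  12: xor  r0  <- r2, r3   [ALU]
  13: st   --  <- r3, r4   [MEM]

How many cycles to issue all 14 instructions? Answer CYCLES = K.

t=0 i0/i1:or/add ; pair
t=1 i2:xor ; RAW r1
t=2 i3/i4:blt/ld ; pair
t=3 i5:sub ; RAW r0
t=4 i6/i7:sub/add ; pair
t=5 i8/i9:and/st ; pair
t=6 i10:mul ; no-port MUL/MUL
t=7 i11/i12:mul/xor ; pair
t=8 i13:st ; tail

CYCLES = 9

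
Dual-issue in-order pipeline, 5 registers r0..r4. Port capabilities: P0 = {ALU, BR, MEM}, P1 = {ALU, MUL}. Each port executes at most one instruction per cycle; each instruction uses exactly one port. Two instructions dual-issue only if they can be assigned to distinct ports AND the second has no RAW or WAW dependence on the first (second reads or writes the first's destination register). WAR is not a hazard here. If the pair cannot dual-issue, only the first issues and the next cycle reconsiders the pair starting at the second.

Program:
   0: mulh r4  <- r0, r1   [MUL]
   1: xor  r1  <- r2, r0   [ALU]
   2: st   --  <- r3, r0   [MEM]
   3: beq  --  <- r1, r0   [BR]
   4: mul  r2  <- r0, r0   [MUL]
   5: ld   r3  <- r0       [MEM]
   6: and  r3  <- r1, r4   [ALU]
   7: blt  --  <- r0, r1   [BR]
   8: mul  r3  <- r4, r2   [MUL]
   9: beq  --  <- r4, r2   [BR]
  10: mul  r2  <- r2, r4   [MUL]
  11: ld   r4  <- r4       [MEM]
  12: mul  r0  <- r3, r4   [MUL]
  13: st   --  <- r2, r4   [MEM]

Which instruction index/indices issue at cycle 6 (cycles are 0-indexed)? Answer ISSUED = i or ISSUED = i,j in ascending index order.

ISSUED = 10,11

  cy0 -> i0+i1 (mulh.MUL/xor.ALU) pair
  cy1 -> i2 (st.MEM) no-port MEM/BR
  cy2 -> i3+i4 (beq.BR/mul.MUL) pair
  cy3 -> i5 (ld.MEM) WAW r3
  cy4 -> i6+i7 (and.ALU/blt.BR) pair
  cy5 -> i8+i9 (mul.MUL/beq.BR) pair
  cy6 -> i10+i11 (mul.MUL/ld.MEM) pair
  cy7 -> i12+i13 (mul.MUL/st.MEM) pair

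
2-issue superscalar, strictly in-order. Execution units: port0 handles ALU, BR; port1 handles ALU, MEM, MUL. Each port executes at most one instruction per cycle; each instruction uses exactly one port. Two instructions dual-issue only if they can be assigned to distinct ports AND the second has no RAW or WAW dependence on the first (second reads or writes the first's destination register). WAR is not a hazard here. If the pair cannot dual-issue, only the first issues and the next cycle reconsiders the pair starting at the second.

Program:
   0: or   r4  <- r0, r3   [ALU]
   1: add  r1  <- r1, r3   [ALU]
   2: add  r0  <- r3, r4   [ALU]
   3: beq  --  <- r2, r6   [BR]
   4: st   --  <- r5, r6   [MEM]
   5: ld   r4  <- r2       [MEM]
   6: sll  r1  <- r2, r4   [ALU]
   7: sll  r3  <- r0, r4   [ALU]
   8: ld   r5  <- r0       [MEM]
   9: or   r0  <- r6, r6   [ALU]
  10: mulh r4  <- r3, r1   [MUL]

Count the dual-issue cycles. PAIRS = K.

t=0 i0&i1:or.ALU/add.ALU ; 2-wide
t=1 i2&i3:add.ALU/beq.BR ; 2-wide
t=2 i4:st.MEM ; no-port MEM/MEM
t=3 i5:ld.MEM ; RAW r4
t=4 i6&i7:sll.ALU/sll.ALU ; 2-wide
t=5 i8&i9:ld.MEM/or.ALU ; 2-wide
t=6 i10:mulh.MUL ; tail

PAIRS = 4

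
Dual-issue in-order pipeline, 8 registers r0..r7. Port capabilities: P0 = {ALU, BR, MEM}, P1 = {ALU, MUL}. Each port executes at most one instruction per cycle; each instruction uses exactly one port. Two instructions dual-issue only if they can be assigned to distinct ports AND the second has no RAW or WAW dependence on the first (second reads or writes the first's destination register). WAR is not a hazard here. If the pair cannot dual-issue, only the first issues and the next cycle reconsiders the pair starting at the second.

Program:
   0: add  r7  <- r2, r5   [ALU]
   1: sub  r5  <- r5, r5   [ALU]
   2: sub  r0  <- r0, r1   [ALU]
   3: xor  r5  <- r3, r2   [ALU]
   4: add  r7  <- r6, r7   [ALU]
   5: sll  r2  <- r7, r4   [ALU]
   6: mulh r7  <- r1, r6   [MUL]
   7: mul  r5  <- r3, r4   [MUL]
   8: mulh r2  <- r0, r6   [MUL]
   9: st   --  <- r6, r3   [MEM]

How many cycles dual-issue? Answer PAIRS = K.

c0: i0/i1 add.ALU/sub.ALU  2-wide
c1: i2/i3 sub.ALU/xor.ALU  2-wide
c2: i4 add.ALU  RAW r7
c3: i5/i6 sll.ALU/mulh.MUL  2-wide
c4: i7 mul.MUL  no-port MUL/MUL
c5: i8/i9 mulh.MUL/st.MEM  2-wide

PAIRS = 4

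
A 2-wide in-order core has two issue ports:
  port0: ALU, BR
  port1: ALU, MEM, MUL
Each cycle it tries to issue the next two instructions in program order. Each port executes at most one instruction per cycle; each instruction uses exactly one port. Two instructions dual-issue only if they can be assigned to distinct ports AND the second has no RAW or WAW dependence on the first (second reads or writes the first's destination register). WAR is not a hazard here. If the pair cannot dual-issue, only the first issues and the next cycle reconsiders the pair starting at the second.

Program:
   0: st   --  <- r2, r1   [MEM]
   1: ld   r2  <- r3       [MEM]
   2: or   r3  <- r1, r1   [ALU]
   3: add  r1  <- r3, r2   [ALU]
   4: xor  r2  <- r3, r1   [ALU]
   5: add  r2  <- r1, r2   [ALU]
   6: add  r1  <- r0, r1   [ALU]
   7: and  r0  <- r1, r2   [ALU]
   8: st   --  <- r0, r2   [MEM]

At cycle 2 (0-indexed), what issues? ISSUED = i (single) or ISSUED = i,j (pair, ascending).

ISSUED = 3

  cy0 -> i0 (st) no-port MEM/MEM
  cy1 -> i1&i2 (ld+or) 2-wide
  cy2 -> i3 (add) RAW r1
  cy3 -> i4 (xor) RAW+WAW r2
  cy4 -> i5&i6 (add+add) 2-wide
  cy5 -> i7 (and) RAW r0
  cy6 -> i8 (st) tail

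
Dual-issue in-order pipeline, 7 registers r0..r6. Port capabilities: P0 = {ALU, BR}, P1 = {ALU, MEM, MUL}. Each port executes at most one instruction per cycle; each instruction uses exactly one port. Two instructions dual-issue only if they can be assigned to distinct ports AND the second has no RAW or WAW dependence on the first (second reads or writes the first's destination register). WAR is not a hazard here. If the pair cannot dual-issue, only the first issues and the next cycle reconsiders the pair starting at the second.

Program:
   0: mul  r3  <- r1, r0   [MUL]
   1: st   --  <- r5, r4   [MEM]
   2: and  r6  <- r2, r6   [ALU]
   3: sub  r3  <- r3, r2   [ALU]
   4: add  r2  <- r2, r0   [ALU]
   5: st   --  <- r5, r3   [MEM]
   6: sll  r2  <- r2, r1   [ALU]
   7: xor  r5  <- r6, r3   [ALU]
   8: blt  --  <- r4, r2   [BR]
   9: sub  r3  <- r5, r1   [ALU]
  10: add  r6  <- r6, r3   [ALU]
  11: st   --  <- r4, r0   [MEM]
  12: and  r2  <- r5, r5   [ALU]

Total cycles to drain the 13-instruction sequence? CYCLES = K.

CYCLES = 8

t=0 i0:mul ; no-port MUL/MEM
t=1 i1&i2:st/and ; 2-wide
t=2 i3&i4:sub/add ; 2-wide
t=3 i5&i6:st/sll ; 2-wide
t=4 i7&i8:xor/blt ; 2-wide
t=5 i9:sub ; RAW r3
t=6 i10&i11:add/st ; 2-wide
t=7 i12:and ; tail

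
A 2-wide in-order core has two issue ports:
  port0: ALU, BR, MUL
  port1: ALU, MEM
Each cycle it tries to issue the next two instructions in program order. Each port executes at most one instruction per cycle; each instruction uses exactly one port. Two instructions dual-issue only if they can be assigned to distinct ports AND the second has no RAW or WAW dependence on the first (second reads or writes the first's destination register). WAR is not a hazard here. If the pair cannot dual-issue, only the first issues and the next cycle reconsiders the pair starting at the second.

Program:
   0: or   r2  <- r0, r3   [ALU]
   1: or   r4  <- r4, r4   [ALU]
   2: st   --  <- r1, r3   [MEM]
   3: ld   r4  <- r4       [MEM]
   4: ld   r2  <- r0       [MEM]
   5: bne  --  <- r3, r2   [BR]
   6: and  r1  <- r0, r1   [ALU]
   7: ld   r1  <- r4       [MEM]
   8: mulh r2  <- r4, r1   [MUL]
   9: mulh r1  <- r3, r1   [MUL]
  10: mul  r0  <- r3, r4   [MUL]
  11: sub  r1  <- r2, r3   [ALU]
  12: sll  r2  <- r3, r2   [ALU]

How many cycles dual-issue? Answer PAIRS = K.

PAIRS = 3

[0] i0/i1  or+or  -- dual
[1] i2  st  -- no-port MEM/MEM
[2] i3  ld  -- no-port MEM/MEM
[3] i4  ld  -- RAW r2
[4] i5/i6  bne+and  -- dual
[5] i7  ld  -- RAW r1
[6] i8  mulh  -- no-port MUL/MUL
[7] i9  mulh  -- no-port MUL/MUL
[8] i10/i11  mul+sub  -- dual
[9] i12  sll  -- tail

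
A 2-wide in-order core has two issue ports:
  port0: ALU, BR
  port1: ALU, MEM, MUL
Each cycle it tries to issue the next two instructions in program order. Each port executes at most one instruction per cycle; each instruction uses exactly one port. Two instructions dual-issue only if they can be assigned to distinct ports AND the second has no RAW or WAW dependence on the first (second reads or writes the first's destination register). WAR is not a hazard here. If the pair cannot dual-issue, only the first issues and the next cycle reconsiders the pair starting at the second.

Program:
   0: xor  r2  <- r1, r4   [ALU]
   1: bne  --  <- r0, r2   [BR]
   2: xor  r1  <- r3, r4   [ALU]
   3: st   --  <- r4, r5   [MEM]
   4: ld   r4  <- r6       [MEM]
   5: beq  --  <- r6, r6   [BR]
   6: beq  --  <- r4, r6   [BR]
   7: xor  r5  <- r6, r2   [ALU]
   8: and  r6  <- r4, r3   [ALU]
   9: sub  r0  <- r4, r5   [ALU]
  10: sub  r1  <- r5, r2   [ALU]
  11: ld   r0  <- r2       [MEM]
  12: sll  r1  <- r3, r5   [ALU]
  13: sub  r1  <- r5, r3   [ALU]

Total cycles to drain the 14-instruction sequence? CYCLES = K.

0. xor @i0  | RAW r2
1. bne xor @i1/i2  | dual
2. st @i3  | no-port MEM/MEM
3. ld beq @i4/i5  | dual
4. beq xor @i6/i7  | dual
5. and sub @i8/i9  | dual
6. sub ld @i10/i11  | dual
7. sll @i12  | WAW r1
8. sub @i13  | tail

CYCLES = 9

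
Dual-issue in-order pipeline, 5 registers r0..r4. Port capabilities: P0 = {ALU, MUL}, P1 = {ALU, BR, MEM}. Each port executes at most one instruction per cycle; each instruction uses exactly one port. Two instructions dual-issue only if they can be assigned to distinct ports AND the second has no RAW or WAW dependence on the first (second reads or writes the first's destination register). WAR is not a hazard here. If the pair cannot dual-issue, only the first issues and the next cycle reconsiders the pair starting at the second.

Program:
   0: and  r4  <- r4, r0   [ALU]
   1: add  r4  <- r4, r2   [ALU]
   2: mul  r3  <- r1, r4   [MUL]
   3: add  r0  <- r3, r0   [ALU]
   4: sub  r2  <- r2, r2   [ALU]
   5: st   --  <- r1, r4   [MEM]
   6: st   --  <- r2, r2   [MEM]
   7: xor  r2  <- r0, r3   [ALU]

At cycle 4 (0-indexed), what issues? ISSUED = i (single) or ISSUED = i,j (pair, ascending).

ISSUED = 5

t=0 i0:and ; RAW+WAW r4
t=1 i1:add ; RAW r4
t=2 i2:mul ; RAW r3
t=3 i3,i4:add/sub ; dual
t=4 i5:st ; no-port MEM/MEM
t=5 i6,i7:st/xor ; dual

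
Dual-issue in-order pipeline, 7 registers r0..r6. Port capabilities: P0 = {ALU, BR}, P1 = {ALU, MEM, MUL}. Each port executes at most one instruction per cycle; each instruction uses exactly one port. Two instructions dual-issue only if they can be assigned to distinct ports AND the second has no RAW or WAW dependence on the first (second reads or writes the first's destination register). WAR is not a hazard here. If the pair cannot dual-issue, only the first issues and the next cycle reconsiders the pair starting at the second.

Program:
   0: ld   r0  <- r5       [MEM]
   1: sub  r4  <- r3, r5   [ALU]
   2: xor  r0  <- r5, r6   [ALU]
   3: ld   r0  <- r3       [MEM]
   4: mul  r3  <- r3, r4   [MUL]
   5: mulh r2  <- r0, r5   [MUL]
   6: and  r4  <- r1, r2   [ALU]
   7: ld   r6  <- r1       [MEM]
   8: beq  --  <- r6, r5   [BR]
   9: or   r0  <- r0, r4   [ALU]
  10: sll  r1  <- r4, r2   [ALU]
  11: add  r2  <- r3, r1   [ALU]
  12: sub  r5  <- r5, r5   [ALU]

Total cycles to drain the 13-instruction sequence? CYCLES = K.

CYCLES = 9

[0] i0/i1  ld.MEM/sub.ALU  -- pair
[1] i2  xor.ALU  -- WAW r0
[2] i3  ld.MEM  -- no-port MEM/MUL
[3] i4  mul.MUL  -- no-port MUL/MUL
[4] i5  mulh.MUL  -- RAW r2
[5] i6/i7  and.ALU/ld.MEM  -- pair
[6] i8/i9  beq.BR/or.ALU  -- pair
[7] i10  sll.ALU  -- RAW r1
[8] i11/i12  add.ALU/sub.ALU  -- pair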